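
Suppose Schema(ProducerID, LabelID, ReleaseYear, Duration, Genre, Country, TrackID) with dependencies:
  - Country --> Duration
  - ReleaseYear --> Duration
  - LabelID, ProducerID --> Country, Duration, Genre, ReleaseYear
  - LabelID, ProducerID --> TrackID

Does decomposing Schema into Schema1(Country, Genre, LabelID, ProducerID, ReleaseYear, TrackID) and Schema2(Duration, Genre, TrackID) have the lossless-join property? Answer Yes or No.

Schema1 ∩ Schema2 = {Genre, TrackID}; its closure under F is {Genre, TrackID}.
Schema1 ⊄ {Genre, TrackID} and Schema2 ⊄ {Genre, TrackID}, so the split is lossy.

No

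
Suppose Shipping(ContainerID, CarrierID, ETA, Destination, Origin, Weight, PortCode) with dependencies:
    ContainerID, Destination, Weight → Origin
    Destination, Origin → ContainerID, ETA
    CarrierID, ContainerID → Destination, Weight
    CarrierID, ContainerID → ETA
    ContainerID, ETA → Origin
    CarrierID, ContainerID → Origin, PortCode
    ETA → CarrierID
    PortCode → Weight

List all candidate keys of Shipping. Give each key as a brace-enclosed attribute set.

{CarrierID, ContainerID} is a candidate key since {CarrierID, ContainerID}⁺ = {CarrierID, ContainerID, Destination, ETA, Origin, PortCode, Weight} covers every attribute.
{ContainerID, ETA} is a candidate key since {ContainerID, ETA}⁺ = {CarrierID, ContainerID, Destination, ETA, Origin, PortCode, Weight} covers every attribute.
{Destination, Origin} is a candidate key since {Destination, Origin}⁺ = {CarrierID, ContainerID, Destination, ETA, Origin, PortCode, Weight} covers every attribute.
{ContainerID, Destination, PortCode} is a candidate key since {ContainerID, Destination, PortCode}⁺ = {CarrierID, ContainerID, Destination, ETA, Origin, PortCode, Weight} covers every attribute.
{ContainerID, Destination, Weight} is a candidate key since {ContainerID, Destination, Weight}⁺ = {CarrierID, ContainerID, Destination, ETA, Origin, PortCode, Weight} covers every attribute.
These are minimal and exhaustive — every other superkey contains one of them.

{CarrierID, ContainerID}, {ContainerID, Destination, PortCode}, {ContainerID, Destination, Weight}, {ContainerID, ETA}, {Destination, Origin}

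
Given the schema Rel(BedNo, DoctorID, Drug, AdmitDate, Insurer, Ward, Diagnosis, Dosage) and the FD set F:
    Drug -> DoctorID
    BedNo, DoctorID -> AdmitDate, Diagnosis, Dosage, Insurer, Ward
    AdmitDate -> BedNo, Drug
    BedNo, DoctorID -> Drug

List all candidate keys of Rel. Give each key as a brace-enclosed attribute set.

{AdmitDate}, {BedNo, DoctorID}, {BedNo, Drug}

{AdmitDate}⁺ = {AdmitDate, BedNo, Diagnosis, DoctorID, Dosage, Drug, Insurer, Ward} — all of the relation — so {AdmitDate} is a candidate key.
{BedNo, DoctorID}⁺ = {AdmitDate, BedNo, Diagnosis, DoctorID, Dosage, Drug, Insurer, Ward} — all of the relation — so {BedNo, DoctorID} is a candidate key.
{BedNo, Drug}⁺ = {AdmitDate, BedNo, Diagnosis, DoctorID, Dosage, Drug, Insurer, Ward} — all of the relation — so {BedNo, Drug} is a candidate key.
These are minimal and exhaustive — every other superkey contains one of them.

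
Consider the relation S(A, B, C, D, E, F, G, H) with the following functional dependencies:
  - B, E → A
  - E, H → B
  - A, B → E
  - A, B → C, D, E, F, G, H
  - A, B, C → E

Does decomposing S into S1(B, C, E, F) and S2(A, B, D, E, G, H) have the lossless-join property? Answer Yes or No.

Yes

S1 ∩ S2 = {B, E}; its closure under F is {A, B, C, D, E, F, G, H}.
Since S1 ⊆ {A, B, C, D, E, F, G, H}, the intersection is a superkey of S1; the decomposition is lossless.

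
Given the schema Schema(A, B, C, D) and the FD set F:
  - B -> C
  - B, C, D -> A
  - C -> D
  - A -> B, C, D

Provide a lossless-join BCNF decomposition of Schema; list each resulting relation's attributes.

Candidate keys of the original relation: {A}, {B}.
In {A, B, C, D}, {C} is not a superkey ({C}⁺ restricted to this set is {C, D}), so split on C -> D into {C, D} and {A, B, C}.
{C, D} is in BCNF.
{A, B, C} is in BCNF.

{A, B, C}; {C, D}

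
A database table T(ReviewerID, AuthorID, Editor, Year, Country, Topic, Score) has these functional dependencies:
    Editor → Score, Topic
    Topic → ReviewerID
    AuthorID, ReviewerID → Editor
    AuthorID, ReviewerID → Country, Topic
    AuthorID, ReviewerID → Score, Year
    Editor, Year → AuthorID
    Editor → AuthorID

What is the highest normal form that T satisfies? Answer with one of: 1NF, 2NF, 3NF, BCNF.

3NF

Candidate keys: {AuthorID, ReviewerID}, {AuthorID, Topic}, {Editor}. Prime attributes: {AuthorID, Editor, ReviewerID, Topic}.
Topic → ReviewerID: {Topic}⁺ = {ReviewerID, Topic}, which is not all of the attributes, so the left side is not a superkey — BCNF is violated.
But every attribute on its right side ({ReviewerID}) is prime, and the same holds for every other non-superkey FD, so 3NF still holds.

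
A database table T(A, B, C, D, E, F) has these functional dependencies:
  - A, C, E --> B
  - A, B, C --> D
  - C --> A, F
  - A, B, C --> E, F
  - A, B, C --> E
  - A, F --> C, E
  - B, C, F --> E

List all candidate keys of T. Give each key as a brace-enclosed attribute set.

{A, F}, {C}

{C}⁺ = {A, B, C, D, E, F} — all of the relation — so {C} is a candidate key.
{A, F}⁺ = {A, B, C, D, E, F} — all of the relation — so {A, F} is a candidate key.
These are minimal and exhaustive — every other superkey contains one of them.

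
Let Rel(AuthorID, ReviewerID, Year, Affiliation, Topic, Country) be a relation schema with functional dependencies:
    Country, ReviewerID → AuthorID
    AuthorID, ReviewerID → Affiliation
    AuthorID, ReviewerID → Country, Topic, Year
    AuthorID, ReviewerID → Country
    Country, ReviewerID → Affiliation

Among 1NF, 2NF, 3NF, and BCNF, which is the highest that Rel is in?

Candidate keys: {AuthorID, ReviewerID}, {Country, ReviewerID}. Prime attributes: {AuthorID, Country, ReviewerID}.
Each dependency's left side is a superkey — BCNF holds.

BCNF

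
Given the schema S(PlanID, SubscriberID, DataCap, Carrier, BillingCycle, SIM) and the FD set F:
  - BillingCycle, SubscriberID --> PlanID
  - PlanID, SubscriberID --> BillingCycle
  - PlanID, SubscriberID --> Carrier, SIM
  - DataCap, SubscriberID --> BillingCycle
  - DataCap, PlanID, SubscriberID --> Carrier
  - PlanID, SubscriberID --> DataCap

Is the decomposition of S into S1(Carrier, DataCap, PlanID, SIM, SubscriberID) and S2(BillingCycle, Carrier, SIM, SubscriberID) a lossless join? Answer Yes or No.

The shared attributes are {Carrier, SIM, SubscriberID} and {Carrier, SIM, SubscriberID}⁺ = {Carrier, SIM, SubscriberID}.
S1 ⊄ {Carrier, SIM, SubscriberID} and S2 ⊄ {Carrier, SIM, SubscriberID}, so the split is lossy.

No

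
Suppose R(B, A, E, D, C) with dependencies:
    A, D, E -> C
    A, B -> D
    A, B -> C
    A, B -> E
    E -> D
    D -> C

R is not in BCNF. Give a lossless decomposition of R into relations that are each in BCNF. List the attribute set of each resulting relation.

{A, B, E}; {C, D}; {D, E}

Candidate key of the original relation: {A, B}.
Within {A, B, C, D, E}: {A, D, E}⁺ ∩ {A, B, C, D, E} = {A, C, D, E}, not the whole set, so A, D, E -> C violates BCNF; decompose into {A, C, D, E} and {A, B, D, E}.
Within {A, C, D, E}: {E}⁺ ∩ {A, C, D, E} = {C, D, E}, not the whole set, so E -> C, D violates BCNF; decompose into {C, D, E} and {A, E}.
Within {C, D, E}: {D}⁺ ∩ {C, D, E} = {C, D}, not the whole set, so D -> C violates BCNF; decompose into {C, D} and {D, E}.
{C, D}: every determinant is a superkey — BCNF.
{D, E}: every determinant is a superkey — BCNF.
{A, E}: every determinant is a superkey — BCNF.
Within {A, B, D, E}: {E}⁺ ∩ {A, B, D, E} = {D, E}, not the whole set, so E -> D violates BCNF; decompose into {D, E} and {A, B, E}.
{D, E}: every determinant is a superkey — BCNF.
{A, B, E}: every determinant is a superkey — BCNF.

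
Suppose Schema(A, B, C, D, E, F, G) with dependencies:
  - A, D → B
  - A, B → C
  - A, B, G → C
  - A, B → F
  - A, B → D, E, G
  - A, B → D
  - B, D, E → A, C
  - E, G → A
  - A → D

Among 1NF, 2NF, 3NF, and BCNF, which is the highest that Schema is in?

BCNF

Candidate keys: {A}, {B, D, E}, {E, G}. Prime attributes: {A, B, D, E, G}.
The left-hand side of every FD is a superkey, so BCNF is satisfied.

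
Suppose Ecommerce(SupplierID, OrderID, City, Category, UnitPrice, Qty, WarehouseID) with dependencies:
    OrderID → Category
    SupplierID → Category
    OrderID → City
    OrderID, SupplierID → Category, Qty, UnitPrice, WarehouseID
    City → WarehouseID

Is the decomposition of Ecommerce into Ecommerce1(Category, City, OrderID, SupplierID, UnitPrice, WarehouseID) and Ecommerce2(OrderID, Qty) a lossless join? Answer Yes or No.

Ecommerce1 ∩ Ecommerce2 = {OrderID}; its closure under F is {Category, City, OrderID, WarehouseID}.
Neither Ecommerce1 nor Ecommerce2 is contained in that closure, so the decomposition is lossy.

No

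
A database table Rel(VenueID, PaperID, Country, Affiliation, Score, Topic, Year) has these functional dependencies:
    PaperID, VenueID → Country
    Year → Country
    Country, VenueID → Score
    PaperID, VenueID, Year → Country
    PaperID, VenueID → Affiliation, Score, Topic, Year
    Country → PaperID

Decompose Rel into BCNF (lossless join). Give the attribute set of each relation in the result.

Candidate keys of the original relation: {Country, VenueID}, {PaperID, VenueID}, {VenueID, Year}.
Within {Affiliation, Country, PaperID, Score, Topic, VenueID, Year}: {Year}⁺ ∩ {Affiliation, Country, PaperID, Score, Topic, VenueID, Year} = {Country, PaperID, Year}, not the whole set, so Year → Country, PaperID violates BCNF; decompose into {Country, PaperID, Year} and {Affiliation, Score, Topic, VenueID, Year}.
Within {Country, PaperID, Year}: {Country}⁺ ∩ {Country, PaperID, Year} = {Country, PaperID}, not the whole set, so Country → PaperID violates BCNF; decompose into {Country, PaperID} and {Country, Year}.
{Country, PaperID}: every determinant is a superkey — BCNF.
{Country, Year}: every determinant is a superkey — BCNF.
{Affiliation, Score, Topic, VenueID, Year}: every determinant is a superkey — BCNF.

{Affiliation, Score, Topic, VenueID, Year}; {Country, PaperID}; {Country, Year}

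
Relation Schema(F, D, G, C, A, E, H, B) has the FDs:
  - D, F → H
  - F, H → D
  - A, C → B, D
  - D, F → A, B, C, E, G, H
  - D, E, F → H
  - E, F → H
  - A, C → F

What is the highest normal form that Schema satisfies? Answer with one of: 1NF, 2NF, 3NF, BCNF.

Candidate keys: {A, C}, {D, F}, {E, F}, {F, H}. Prime attributes: {A, C, D, E, F, H}.
The left-hand side of every FD is a superkey, so BCNF is satisfied.

BCNF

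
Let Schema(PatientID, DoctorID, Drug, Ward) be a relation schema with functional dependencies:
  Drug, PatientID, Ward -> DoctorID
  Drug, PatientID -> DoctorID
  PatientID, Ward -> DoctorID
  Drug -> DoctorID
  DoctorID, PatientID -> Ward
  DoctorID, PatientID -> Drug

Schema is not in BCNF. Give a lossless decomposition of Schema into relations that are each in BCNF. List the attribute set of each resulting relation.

Candidate keys of the original relation: {DoctorID, PatientID}, {Drug, PatientID}, {PatientID, Ward}.
In {DoctorID, Drug, PatientID, Ward}, {Drug} is not a superkey ({Drug}⁺ restricted to this set is {DoctorID, Drug}), so split on Drug -> DoctorID into {DoctorID, Drug} and {Drug, PatientID, Ward}.
{DoctorID, Drug} is in BCNF.
{Drug, PatientID, Ward} is in BCNF.

{DoctorID, Drug}; {Drug, PatientID, Ward}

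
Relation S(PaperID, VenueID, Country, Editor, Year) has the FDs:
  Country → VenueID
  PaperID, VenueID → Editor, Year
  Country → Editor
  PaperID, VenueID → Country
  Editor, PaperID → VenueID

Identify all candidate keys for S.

No FD produces {PaperID}, so it must be in every candidate key.
{Country, PaperID}⁺ = {Country, Editor, PaperID, VenueID, Year} — all of the relation — so {Country, PaperID} is a candidate key.
{Editor, PaperID}⁺ = {Country, Editor, PaperID, VenueID, Year} — all of the relation — so {Editor, PaperID} is a candidate key.
{PaperID, VenueID}⁺ = {Country, Editor, PaperID, VenueID, Year} — all of the relation — so {PaperID, VenueID} is a candidate key.
These are minimal and exhaustive — every other superkey contains one of them.

{Country, PaperID}, {Editor, PaperID}, {PaperID, VenueID}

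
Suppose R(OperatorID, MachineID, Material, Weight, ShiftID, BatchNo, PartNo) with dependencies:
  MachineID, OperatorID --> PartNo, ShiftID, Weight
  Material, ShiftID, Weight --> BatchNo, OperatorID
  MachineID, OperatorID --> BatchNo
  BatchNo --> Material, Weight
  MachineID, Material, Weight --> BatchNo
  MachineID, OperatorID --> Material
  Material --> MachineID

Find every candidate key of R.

{BatchNo, OperatorID}⁺ = {BatchNo, MachineID, Material, OperatorID, PartNo, ShiftID, Weight} — all of the relation — so {BatchNo, OperatorID} is a candidate key.
{BatchNo, ShiftID}⁺ = {BatchNo, MachineID, Material, OperatorID, PartNo, ShiftID, Weight} — all of the relation — so {BatchNo, ShiftID} is a candidate key.
{MachineID, OperatorID}⁺ = {BatchNo, MachineID, Material, OperatorID, PartNo, ShiftID, Weight} — all of the relation — so {MachineID, OperatorID} is a candidate key.
{Material, OperatorID}⁺ = {BatchNo, MachineID, Material, OperatorID, PartNo, ShiftID, Weight} — all of the relation — so {Material, OperatorID} is a candidate key.
{Material, ShiftID, Weight}⁺ = {BatchNo, MachineID, Material, OperatorID, PartNo, ShiftID, Weight} — all of the relation — so {Material, ShiftID, Weight} is a candidate key.
No proper subset of any of these is a key, and no other minimal superkey exists.

{BatchNo, OperatorID}, {BatchNo, ShiftID}, {MachineID, OperatorID}, {Material, OperatorID}, {Material, ShiftID, Weight}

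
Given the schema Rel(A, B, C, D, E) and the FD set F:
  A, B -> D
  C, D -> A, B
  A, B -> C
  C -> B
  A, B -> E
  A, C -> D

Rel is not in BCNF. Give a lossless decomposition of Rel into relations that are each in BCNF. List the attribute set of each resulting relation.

{A, C, D, E}; {B, C}

Candidate keys of the original relation: {A, B}, {A, C}, {C, D}.
In {A, B, C, D, E}, {C} is not a superkey ({C}⁺ restricted to this set is {B, C}), so split on C -> B into {B, C} and {A, C, D, E}.
{B, C} has no BCNF violation.
{A, C, D, E} has no BCNF violation.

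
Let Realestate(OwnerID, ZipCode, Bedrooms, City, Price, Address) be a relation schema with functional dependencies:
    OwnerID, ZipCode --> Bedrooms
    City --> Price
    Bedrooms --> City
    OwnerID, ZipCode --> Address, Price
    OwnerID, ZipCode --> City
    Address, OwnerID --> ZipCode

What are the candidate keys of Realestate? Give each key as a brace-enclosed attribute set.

Attributes never on any right-hand side: {OwnerID} — every candidate key must contain it.
Closure of {Address, OwnerID} is {Address, Bedrooms, City, OwnerID, Price, ZipCode}, the whole schema; {Address, OwnerID} is a candidate key.
Closure of {OwnerID, ZipCode} is {Address, Bedrooms, City, OwnerID, Price, ZipCode}, the whole schema; {OwnerID, ZipCode} is a candidate key.
No proper subset of any of these is a key, and no other minimal superkey exists.

{Address, OwnerID}, {OwnerID, ZipCode}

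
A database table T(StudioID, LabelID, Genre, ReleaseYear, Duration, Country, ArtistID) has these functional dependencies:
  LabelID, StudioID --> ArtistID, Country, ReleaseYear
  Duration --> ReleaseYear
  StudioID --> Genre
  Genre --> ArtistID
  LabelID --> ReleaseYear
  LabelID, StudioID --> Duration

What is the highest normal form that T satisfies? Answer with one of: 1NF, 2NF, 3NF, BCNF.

1NF

Candidate key: {LabelID, StudioID}. Prime attributes: {LabelID, StudioID}.
Duration --> ReleaseYear: {Duration}⁺ = {Duration, ReleaseYear}, which is not all of the attributes, so the left side is not a superkey — BCNF is violated.
Duration --> ReleaseYear determines the non-prime attribute {ReleaseYear} from a non-superkey — 3NF is violated.
Since {LabelID} ⊂ {LabelID, StudioID} and {LabelID}⁺ ⊇ {ReleaseYear} with {ReleaseYear} non-prime, there is a partial dependency; 2NF fails.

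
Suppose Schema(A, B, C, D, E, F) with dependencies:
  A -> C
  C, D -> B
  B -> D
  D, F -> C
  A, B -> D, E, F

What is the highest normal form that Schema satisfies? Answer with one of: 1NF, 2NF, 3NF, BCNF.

Candidate keys: {A, B}, {A, D}. Prime attributes: {A, B, D}.
A -> C: {A}⁺ = {A, C}, which is not all of the attributes, so the left side is not a superkey — BCNF is violated.
A -> C determines the non-prime attribute {C} from a non-superkey — 3NF is violated.
The proper key subset {A} of {A, B} determines non-prime {C}, so the relation is not even in 2NF.

1NF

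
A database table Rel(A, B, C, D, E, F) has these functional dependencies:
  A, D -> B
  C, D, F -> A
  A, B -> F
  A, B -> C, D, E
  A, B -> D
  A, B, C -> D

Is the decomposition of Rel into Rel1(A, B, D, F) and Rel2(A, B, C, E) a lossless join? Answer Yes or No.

Yes

Rel1 ∩ Rel2 = {A, B}; its closure under F is {A, B, C, D, E, F}.
Rel1 is contained in that closure, so Rel1 ∩ Rel2 -> Rel1 holds and the join is lossless.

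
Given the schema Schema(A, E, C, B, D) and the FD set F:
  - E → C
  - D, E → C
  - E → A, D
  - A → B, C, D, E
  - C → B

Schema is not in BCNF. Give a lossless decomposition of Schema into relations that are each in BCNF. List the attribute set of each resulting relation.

{A, C, D, E}; {B, C}

Candidate keys of the original relation: {A}, {E}.
{A, B, C, D, E}: {C} determines {B, C} here but is not a superkey — split on C → B, giving {B, C} and {A, C, D, E}.
{B, C} is in BCNF.
{A, C, D, E} is in BCNF.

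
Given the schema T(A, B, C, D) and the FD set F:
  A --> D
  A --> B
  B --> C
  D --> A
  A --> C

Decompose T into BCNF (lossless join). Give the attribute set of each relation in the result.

Candidate keys of the original relation: {A}, {D}.
{A, B, C, D}: {B} determines {B, C} here but is not a superkey — split on B --> C, giving {B, C} and {A, B, D}.
{B, C}: every determinant is a superkey — BCNF.
{A, B, D}: every determinant is a superkey — BCNF.

{A, B, D}; {B, C}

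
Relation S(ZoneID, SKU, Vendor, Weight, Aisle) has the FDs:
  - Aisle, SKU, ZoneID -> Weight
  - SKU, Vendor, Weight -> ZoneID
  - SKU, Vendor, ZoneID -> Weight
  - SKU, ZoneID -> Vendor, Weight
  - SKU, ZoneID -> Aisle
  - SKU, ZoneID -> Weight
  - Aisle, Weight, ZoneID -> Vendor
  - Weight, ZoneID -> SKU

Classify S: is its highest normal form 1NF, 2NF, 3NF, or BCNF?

BCNF

Candidate keys: {SKU, Vendor, Weight}, {SKU, ZoneID}, {Weight, ZoneID}. Prime attributes: {SKU, Vendor, Weight, ZoneID}.
Each dependency's left side is a superkey — BCNF holds.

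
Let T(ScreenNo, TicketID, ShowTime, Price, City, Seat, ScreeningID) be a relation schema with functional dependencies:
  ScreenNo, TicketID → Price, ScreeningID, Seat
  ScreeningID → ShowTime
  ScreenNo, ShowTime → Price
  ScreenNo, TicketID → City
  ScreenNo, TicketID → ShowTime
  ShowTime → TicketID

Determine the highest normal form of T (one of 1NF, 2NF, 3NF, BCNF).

3NF

Candidate keys: {ScreenNo, ScreeningID}, {ScreenNo, ShowTime}, {ScreenNo, TicketID}. Prime attributes: {ScreenNo, ScreeningID, ShowTime, TicketID}.
ScreeningID → ShowTime: {ScreeningID}⁺ = {ScreeningID, ShowTime, TicketID}, which is not all of the attributes, so the left side is not a superkey — BCNF is violated.
Its right-hand attributes {ShowTime} are all prime, as are those of every other non-superkey FD — the relation is in 3NF.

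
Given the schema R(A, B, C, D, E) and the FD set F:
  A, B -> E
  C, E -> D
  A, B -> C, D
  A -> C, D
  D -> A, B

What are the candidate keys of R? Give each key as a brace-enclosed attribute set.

{A}, {C, E}, {D}

{A}⁺ = {A, B, C, D, E}, which is every attribute, so {A} is a candidate key.
{D}⁺ = {A, B, C, D, E}, which is every attribute, so {D} is a candidate key.
{C, E}⁺ = {A, B, C, D, E}, which is every attribute, so {C, E} is a candidate key.
Any other superkey properly contains one of these, so there are no further candidate keys.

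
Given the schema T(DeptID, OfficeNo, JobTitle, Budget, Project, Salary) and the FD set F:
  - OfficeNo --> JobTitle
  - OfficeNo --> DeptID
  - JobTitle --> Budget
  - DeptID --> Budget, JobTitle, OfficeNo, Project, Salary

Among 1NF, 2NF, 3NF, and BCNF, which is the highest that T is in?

Candidate keys: {DeptID}, {OfficeNo}. Prime attributes: {DeptID, OfficeNo}.
For JobTitle --> Budget we have {JobTitle}⁺ = {Budget, JobTitle}; {JobTitle} is not a superkey, so BCNF fails.
JobTitle --> Budget has non-prime {Budget} on the right and a non-superkey on the left, so 3NF fails.
Every candidate key is a single attribute, so no partial dependency is possible; 2NF holds.

2NF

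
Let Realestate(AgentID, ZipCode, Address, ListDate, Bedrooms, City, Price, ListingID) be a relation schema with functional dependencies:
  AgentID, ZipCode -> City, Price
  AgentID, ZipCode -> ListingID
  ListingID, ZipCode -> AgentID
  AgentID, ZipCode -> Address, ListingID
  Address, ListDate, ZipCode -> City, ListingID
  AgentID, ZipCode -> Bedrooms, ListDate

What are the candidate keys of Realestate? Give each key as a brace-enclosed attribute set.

{Address, ListDate, ZipCode}, {AgentID, ZipCode}, {ListingID, ZipCode}

{ZipCode} never appears on the right of any FD, so every key must include it.
{AgentID, ZipCode}⁺ = {Address, AgentID, Bedrooms, City, ListDate, ListingID, Price, ZipCode} — all of the relation — so {AgentID, ZipCode} is a candidate key.
{ListingID, ZipCode}⁺ = {Address, AgentID, Bedrooms, City, ListDate, ListingID, Price, ZipCode} — all of the relation — so {ListingID, ZipCode} is a candidate key.
{Address, ListDate, ZipCode}⁺ = {Address, AgentID, Bedrooms, City, ListDate, ListingID, Price, ZipCode} — all of the relation — so {Address, ListDate, ZipCode} is a candidate key.
These are minimal and exhaustive — every other superkey contains one of them.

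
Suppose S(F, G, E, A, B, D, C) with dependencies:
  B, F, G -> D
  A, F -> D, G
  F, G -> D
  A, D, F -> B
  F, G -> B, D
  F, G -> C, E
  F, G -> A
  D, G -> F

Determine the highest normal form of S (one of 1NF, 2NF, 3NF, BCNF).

Candidate keys: {A, F}, {D, G}, {F, G}. Prime attributes: {A, D, F, G}.
Every FD has a superkey on the left, so the relation is in BCNF.

BCNF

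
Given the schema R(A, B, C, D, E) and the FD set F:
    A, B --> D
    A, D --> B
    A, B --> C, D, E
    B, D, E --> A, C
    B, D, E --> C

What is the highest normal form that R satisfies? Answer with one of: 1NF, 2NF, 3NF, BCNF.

Candidate keys: {A, B}, {A, D}, {B, D, E}. Prime attributes: {A, B, D, E}.
The left-hand side of every FD is a superkey, so BCNF is satisfied.

BCNF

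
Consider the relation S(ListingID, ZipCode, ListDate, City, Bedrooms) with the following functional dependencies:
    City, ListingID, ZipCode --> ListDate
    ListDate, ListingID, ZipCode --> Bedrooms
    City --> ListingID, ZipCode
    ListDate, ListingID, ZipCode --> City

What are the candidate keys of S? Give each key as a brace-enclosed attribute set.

{City}, {ListDate, ListingID, ZipCode}

{City}⁺ = {Bedrooms, City, ListDate, ListingID, ZipCode}, which is every attribute, so {City} is a candidate key.
{ListDate, ListingID, ZipCode}⁺ = {Bedrooms, City, ListDate, ListingID, ZipCode}, which is every attribute, so {ListDate, ListingID, ZipCode} is a candidate key.
Any other superkey properly contains one of these, so there are no further candidate keys.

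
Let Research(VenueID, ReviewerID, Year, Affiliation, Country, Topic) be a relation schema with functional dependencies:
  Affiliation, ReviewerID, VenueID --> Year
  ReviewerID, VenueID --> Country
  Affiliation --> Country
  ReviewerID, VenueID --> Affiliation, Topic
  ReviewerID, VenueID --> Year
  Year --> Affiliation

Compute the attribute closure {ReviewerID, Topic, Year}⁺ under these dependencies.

{Affiliation, Country, ReviewerID, Topic, Year}

Start with {ReviewerID, Topic, Year}.
Year --> Affiliation applies; add {Affiliation} → now {Affiliation, ReviewerID, Topic, Year}.
Affiliation --> Country applies; add {Country} → now {Affiliation, Country, ReviewerID, Topic, Year}.
No further FD applies.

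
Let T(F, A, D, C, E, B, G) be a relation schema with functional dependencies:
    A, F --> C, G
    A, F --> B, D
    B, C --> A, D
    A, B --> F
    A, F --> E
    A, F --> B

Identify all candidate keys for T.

{A, B}, {A, F}, {B, C}

{A, B} is a candidate key since {A, B}⁺ = {A, B, C, D, E, F, G} covers every attribute.
{A, F} is a candidate key since {A, F}⁺ = {A, B, C, D, E, F, G} covers every attribute.
{B, C} is a candidate key since {B, C}⁺ = {A, B, C, D, E, F, G} covers every attribute.
No proper subset of any of these is a key, and no other minimal superkey exists.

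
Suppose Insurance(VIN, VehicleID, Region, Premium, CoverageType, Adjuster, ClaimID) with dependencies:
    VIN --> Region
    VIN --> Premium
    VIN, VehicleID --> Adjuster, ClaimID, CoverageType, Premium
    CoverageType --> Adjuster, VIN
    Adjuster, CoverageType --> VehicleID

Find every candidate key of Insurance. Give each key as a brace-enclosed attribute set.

Closure of {CoverageType} is {Adjuster, ClaimID, CoverageType, Premium, Region, VIN, VehicleID}, the whole schema; {CoverageType} is a candidate key.
Closure of {VIN, VehicleID} is {Adjuster, ClaimID, CoverageType, Premium, Region, VIN, VehicleID}, the whole schema; {VIN, VehicleID} is a candidate key.
These are minimal and exhaustive — every other superkey contains one of them.

{CoverageType}, {VIN, VehicleID}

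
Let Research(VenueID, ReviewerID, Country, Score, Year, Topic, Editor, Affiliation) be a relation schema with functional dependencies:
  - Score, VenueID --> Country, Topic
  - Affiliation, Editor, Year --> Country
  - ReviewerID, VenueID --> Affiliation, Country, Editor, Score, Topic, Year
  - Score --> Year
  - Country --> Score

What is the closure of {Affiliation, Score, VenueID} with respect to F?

Start with {Affiliation, Score, VenueID}.
Score, VenueID --> Country, Topic applies; add {Country, Topic} → now {Affiliation, Country, Score, Topic, VenueID}.
Score --> Year applies; add {Year} → now {Affiliation, Country, Score, Topic, VenueID, Year}.
No further FD applies.

{Affiliation, Country, Score, Topic, VenueID, Year}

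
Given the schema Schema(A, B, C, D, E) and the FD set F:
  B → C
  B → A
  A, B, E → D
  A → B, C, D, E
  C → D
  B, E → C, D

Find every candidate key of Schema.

{A}⁺ = {A, B, C, D, E} — all of the relation — so {A} is a candidate key.
{B}⁺ = {A, B, C, D, E} — all of the relation — so {B} is a candidate key.
No proper subset of any of these is a key, and no other minimal superkey exists.

{A}, {B}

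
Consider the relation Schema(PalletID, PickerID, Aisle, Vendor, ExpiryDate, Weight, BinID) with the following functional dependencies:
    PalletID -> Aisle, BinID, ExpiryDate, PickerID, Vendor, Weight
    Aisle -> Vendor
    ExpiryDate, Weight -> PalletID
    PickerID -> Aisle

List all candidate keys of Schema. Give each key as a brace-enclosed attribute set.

{PalletID}⁺ = {Aisle, BinID, ExpiryDate, PalletID, PickerID, Vendor, Weight} — all of the relation — so {PalletID} is a candidate key.
{ExpiryDate, Weight}⁺ = {Aisle, BinID, ExpiryDate, PalletID, PickerID, Vendor, Weight} — all of the relation — so {ExpiryDate, Weight} is a candidate key.
Any other superkey properly contains one of these, so there are no further candidate keys.

{ExpiryDate, Weight}, {PalletID}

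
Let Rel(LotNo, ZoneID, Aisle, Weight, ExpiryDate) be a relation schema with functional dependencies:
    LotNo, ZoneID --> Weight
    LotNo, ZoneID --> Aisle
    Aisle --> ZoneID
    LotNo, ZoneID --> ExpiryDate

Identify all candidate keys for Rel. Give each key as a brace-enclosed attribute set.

{Aisle, LotNo}, {LotNo, ZoneID}

No FD produces {LotNo}, so it must be in every candidate key.
{Aisle, LotNo}⁺ = {Aisle, ExpiryDate, LotNo, Weight, ZoneID}, which is every attribute, so {Aisle, LotNo} is a candidate key.
{LotNo, ZoneID}⁺ = {Aisle, ExpiryDate, LotNo, Weight, ZoneID}, which is every attribute, so {LotNo, ZoneID} is a candidate key.
These are minimal and exhaustive — every other superkey contains one of them.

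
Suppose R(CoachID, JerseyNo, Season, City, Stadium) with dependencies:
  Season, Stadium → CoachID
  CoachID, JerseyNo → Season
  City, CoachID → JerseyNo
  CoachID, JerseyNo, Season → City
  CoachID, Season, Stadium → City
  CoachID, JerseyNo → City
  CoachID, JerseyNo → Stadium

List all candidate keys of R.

{City, CoachID}, {CoachID, JerseyNo}, {Season, Stadium}

Closure of {City, CoachID} is {City, CoachID, JerseyNo, Season, Stadium}, the whole schema; {City, CoachID} is a candidate key.
Closure of {CoachID, JerseyNo} is {City, CoachID, JerseyNo, Season, Stadium}, the whole schema; {CoachID, JerseyNo} is a candidate key.
Closure of {Season, Stadium} is {City, CoachID, JerseyNo, Season, Stadium}, the whole schema; {Season, Stadium} is a candidate key.
Any other superkey properly contains one of these, so there are no further candidate keys.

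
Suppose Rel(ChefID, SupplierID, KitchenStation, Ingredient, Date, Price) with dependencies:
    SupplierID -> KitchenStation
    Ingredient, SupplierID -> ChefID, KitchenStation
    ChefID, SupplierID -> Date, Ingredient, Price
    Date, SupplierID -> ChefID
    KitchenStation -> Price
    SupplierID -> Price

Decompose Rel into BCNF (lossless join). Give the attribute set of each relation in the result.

Candidate keys of the original relation: {ChefID, SupplierID}, {Date, SupplierID}, {Ingredient, SupplierID}.
In {ChefID, Date, Ingredient, KitchenStation, Price, SupplierID}, {SupplierID} is not a superkey ({SupplierID}⁺ restricted to this set is {KitchenStation, Price, SupplierID}), so split on SupplierID -> KitchenStation, Price into {KitchenStation, Price, SupplierID} and {ChefID, Date, Ingredient, SupplierID}.
In {KitchenStation, Price, SupplierID}, {KitchenStation} is not a superkey ({KitchenStation}⁺ restricted to this set is {KitchenStation, Price}), so split on KitchenStation -> Price into {KitchenStation, Price} and {KitchenStation, SupplierID}.
{KitchenStation, Price} has no BCNF violation.
{KitchenStation, SupplierID} has no BCNF violation.
{ChefID, Date, Ingredient, SupplierID} has no BCNF violation.

{ChefID, Date, Ingredient, SupplierID}; {KitchenStation, Price}; {KitchenStation, SupplierID}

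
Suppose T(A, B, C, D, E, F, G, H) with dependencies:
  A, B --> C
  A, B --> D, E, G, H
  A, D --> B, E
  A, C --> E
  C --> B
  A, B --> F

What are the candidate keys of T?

{A, B}, {A, C}, {A, D}

{A} never appears on the right of any FD, so every key must include it.
Closure of {A, B} is {A, B, C, D, E, F, G, H}, the whole schema; {A, B} is a candidate key.
Closure of {A, C} is {A, B, C, D, E, F, G, H}, the whole schema; {A, C} is a candidate key.
Closure of {A, D} is {A, B, C, D, E, F, G, H}, the whole schema; {A, D} is a candidate key.
Any other superkey properly contains one of these, so there are no further candidate keys.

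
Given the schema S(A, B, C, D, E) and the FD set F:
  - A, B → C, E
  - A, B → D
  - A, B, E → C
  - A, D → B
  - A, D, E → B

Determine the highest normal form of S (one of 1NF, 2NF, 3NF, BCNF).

Candidate keys: {A, B}, {A, D}. Prime attributes: {A, B, D}.
The left-hand side of every FD is a superkey, so BCNF is satisfied.

BCNF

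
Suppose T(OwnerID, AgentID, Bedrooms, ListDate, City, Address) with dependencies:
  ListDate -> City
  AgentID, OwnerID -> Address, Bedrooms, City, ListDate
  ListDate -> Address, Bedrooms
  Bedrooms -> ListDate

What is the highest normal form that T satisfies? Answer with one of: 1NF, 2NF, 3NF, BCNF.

Candidate key: {AgentID, OwnerID}. Prime attributes: {AgentID, OwnerID}.
For ListDate -> City we have {ListDate}⁺ = {Address, Bedrooms, City, ListDate}; {ListDate} is not a superkey, so BCNF fails.
Because {City} is non-prime and the left side of ListDate -> City is not a superkey, the relation is not in 3NF.
No proper subset of a key has a non-prime attribute in its closure, so there is no partial dependency; 2NF holds.

2NF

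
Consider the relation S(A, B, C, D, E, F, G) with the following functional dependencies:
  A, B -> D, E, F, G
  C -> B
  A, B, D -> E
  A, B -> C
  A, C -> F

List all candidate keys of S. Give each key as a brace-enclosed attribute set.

{A, B}, {A, C}

{A} never appears on the right of any FD, so every key must include it.
Closure of {A, B} is {A, B, C, D, E, F, G}, the whole schema; {A, B} is a candidate key.
Closure of {A, C} is {A, B, C, D, E, F, G}, the whole schema; {A, C} is a candidate key.
No proper subset of any of these is a key, and no other minimal superkey exists.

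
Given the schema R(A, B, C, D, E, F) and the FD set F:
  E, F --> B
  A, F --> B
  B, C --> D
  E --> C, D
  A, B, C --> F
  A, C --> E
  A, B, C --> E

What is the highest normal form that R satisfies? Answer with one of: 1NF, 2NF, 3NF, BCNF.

Candidate keys: {A, B, C}, {A, B, E}, {A, C, F}, {A, E, F}. Prime attributes: {A, B, C, E, F}.
E, F --> B: {E, F}⁺ = {B, C, D, E, F}, which is not all of the attributes, so the left side is not a superkey — BCNF is violated.
B, C --> D determines the non-prime attribute {D} from a non-superkey — 3NF is violated.
{A, C} is a proper subset of the key {A, B, C}, and {A, C}⁺ contains the non-prime attribute {D} — a partial dependency, so 2NF is violated.

1NF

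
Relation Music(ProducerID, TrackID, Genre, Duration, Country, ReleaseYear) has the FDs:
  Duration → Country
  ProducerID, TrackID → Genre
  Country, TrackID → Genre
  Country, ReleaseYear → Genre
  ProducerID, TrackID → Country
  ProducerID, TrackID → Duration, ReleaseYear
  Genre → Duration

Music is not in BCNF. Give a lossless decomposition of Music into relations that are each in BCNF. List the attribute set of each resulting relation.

Candidate key of the original relation: {ProducerID, TrackID}.
Within {Country, Duration, Genre, ProducerID, ReleaseYear, TrackID}: {Duration}⁺ ∩ {Country, Duration, Genre, ProducerID, ReleaseYear, TrackID} = {Country, Duration}, not the whole set, so Duration → Country violates BCNF; decompose into {Country, Duration} and {Duration, Genre, ProducerID, ReleaseYear, TrackID}.
{Country, Duration}: every determinant is a superkey — BCNF.
Within {Duration, Genre, ProducerID, ReleaseYear, TrackID}: {Genre}⁺ ∩ {Duration, Genre, ProducerID, ReleaseYear, TrackID} = {Duration, Genre}, not the whole set, so Genre → Duration violates BCNF; decompose into {Duration, Genre} and {Genre, ProducerID, ReleaseYear, TrackID}.
{Duration, Genre}: every determinant is a superkey — BCNF.
{Genre, ProducerID, ReleaseYear, TrackID}: every determinant is a superkey — BCNF.

{Country, Duration}; {Duration, Genre}; {Genre, ProducerID, ReleaseYear, TrackID}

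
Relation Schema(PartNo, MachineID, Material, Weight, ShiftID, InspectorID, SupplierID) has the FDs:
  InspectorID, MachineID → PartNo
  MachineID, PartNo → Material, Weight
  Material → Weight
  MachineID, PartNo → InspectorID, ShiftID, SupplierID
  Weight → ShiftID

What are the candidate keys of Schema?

{InspectorID, MachineID}, {MachineID, PartNo}

{MachineID} never appears on the right of any FD, so every key must include it.
Closure of {InspectorID, MachineID} is {InspectorID, MachineID, Material, PartNo, ShiftID, SupplierID, Weight}, the whole schema; {InspectorID, MachineID} is a candidate key.
Closure of {MachineID, PartNo} is {InspectorID, MachineID, Material, PartNo, ShiftID, SupplierID, Weight}, the whole schema; {MachineID, PartNo} is a candidate key.
No proper subset of any of these is a key, and no other minimal superkey exists.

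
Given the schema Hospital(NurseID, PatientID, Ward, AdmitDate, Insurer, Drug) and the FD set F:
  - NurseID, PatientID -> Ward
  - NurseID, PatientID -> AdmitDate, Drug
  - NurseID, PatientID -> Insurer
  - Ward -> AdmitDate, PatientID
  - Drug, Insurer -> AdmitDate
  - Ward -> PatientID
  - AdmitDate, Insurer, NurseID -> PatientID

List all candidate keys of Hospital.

{NurseID} never appears on the right of any FD, so every key must include it.
{NurseID, PatientID} is a candidate key since {NurseID, PatientID}⁺ = {AdmitDate, Drug, Insurer, NurseID, PatientID, Ward} covers every attribute.
{NurseID, Ward} is a candidate key since {NurseID, Ward}⁺ = {AdmitDate, Drug, Insurer, NurseID, PatientID, Ward} covers every attribute.
{AdmitDate, Insurer, NurseID} is a candidate key since {AdmitDate, Insurer, NurseID}⁺ = {AdmitDate, Drug, Insurer, NurseID, PatientID, Ward} covers every attribute.
{Drug, Insurer, NurseID} is a candidate key since {Drug, Insurer, NurseID}⁺ = {AdmitDate, Drug, Insurer, NurseID, PatientID, Ward} covers every attribute.
No proper subset of any of these is a key, and no other minimal superkey exists.

{AdmitDate, Insurer, NurseID}, {Drug, Insurer, NurseID}, {NurseID, PatientID}, {NurseID, Ward}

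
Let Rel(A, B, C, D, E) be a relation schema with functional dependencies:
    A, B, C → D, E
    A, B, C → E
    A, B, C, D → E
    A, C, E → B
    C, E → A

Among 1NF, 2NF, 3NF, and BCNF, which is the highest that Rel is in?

Candidate keys: {A, B, C}, {C, E}. Prime attributes: {A, B, C, E}.
Every FD has a superkey on the left, so the relation is in BCNF.

BCNF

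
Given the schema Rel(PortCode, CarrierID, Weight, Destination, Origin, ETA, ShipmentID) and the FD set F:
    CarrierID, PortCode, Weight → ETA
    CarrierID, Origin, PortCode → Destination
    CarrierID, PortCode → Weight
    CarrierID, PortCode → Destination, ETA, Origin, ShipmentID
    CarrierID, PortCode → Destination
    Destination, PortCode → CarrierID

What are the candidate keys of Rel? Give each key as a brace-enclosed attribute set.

{CarrierID, PortCode}, {Destination, PortCode}

{PortCode} never appears on the right of any FD, so every key must include it.
{CarrierID, PortCode}⁺ = {CarrierID, Destination, ETA, Origin, PortCode, ShipmentID, Weight}, which is every attribute, so {CarrierID, PortCode} is a candidate key.
{Destination, PortCode}⁺ = {CarrierID, Destination, ETA, Origin, PortCode, ShipmentID, Weight}, which is every attribute, so {Destination, PortCode} is a candidate key.
Any other superkey properly contains one of these, so there are no further candidate keys.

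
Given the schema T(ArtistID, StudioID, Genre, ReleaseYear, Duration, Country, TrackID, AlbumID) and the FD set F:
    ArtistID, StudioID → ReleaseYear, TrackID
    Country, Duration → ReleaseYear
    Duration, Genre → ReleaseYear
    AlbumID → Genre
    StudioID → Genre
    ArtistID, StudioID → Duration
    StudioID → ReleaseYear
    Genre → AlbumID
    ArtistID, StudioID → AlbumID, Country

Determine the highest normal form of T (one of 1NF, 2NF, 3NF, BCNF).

Candidate key: {ArtistID, StudioID}. Prime attributes: {ArtistID, StudioID}.
Country, Duration → ReleaseYear breaks BCNF: {Country, Duration}⁺ = {Country, Duration, ReleaseYear}, so {Country, Duration} is not a superkey.
Country, Duration → ReleaseYear determines the non-prime attribute {ReleaseYear} from a non-superkey — 3NF is violated.
The proper key subset {StudioID} of {ArtistID, StudioID} determines non-prime {AlbumID, Genre, ReleaseYear}, so the relation is not even in 2NF.

1NF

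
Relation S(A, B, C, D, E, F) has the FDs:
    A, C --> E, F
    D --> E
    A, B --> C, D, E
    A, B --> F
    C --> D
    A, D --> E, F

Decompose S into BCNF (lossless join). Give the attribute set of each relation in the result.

Candidate key of the original relation: {A, B}.
{A, B, C, D, E, F}: {A, C} determines {A, C, D, E, F} here but is not a superkey — split on A, C --> D, E, F, giving {A, C, D, E, F} and {A, B, C}.
{A, C, D, E, F}: {D} determines {D, E} here but is not a superkey — split on D --> E, giving {D, E} and {A, C, D, F}.
{D, E} is in BCNF.
{A, C, D, F}: {C} determines {C, D} here but is not a superkey — split on C --> D, giving {C, D} and {A, C, F}.
{C, D} is in BCNF.
{A, C, F} is in BCNF.
{A, B, C} is in BCNF.

{A, B, C}; {A, C, F}; {C, D}; {D, E}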